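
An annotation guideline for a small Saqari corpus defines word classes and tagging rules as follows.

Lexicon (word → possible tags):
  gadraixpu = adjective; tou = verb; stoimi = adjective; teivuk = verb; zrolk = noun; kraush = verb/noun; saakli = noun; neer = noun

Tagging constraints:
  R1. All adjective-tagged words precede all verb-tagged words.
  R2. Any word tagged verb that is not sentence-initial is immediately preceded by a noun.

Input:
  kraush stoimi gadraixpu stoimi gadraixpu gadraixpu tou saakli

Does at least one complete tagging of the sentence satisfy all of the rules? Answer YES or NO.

NO

Candidates per position — 1:kraush {verb,noun}; 2:stoimi {adjective}; 3:gadraixpu {adjective}; 4:stoimi {adjective}; 5:gadraixpu {adjective}; 6:gadraixpu {adjective}; 7:tou {verb}; 8:saakli {noun}.
Rule 2 cannot be satisfied by any choice of tags from the lexicon.
So there is no consistent tagging.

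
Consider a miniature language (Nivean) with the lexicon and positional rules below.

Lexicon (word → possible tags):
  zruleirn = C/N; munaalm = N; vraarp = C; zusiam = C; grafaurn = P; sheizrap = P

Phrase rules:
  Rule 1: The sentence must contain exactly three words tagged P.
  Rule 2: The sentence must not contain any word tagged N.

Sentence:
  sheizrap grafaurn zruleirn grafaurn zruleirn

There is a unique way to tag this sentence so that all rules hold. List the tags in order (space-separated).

Candidates per position — 1:sheizrap {P}; 2:grafaurn {P}; 3:zruleirn {C,N}; 4:grafaurn {P}; 5:zruleirn {C,N}.
Word 3 cannot be N — rule 2 would then fail for every completion. It is C.
Word 5 cannot be N — rule 2 would then fail for every completion. It is C.
The unique satisfying tagging is: P P C P C.
Check: rule 1 satisfied; rule 2 satisfied.

P P C P C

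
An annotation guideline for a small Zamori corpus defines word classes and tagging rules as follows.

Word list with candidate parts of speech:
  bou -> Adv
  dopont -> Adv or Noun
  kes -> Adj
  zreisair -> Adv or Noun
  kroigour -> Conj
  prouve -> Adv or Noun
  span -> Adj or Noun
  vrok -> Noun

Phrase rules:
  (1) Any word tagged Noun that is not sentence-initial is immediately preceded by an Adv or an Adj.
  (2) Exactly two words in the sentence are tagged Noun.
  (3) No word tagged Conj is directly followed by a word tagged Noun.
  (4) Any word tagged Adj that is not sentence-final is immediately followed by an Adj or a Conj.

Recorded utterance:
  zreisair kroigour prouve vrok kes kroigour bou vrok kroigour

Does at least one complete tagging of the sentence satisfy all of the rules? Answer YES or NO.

YES

Candidates per position — 1:zreisair {Adv,Noun}; 2:kroigour {Conj}; 3:prouve {Adv,Noun}; 4:vrok {Noun}; 5:kes {Adj}; 6:kroigour {Conj}; 7:bou {Adv}; 8:vrok {Noun}; 9:kroigour {Conj}.
One satisfying assignment: Adv Conj Adv Noun Adj Conj Adv Noun Conj.
Verifying each rule — rule 1 ok; rule 2 ok; rule 3 ok; rule 4 ok.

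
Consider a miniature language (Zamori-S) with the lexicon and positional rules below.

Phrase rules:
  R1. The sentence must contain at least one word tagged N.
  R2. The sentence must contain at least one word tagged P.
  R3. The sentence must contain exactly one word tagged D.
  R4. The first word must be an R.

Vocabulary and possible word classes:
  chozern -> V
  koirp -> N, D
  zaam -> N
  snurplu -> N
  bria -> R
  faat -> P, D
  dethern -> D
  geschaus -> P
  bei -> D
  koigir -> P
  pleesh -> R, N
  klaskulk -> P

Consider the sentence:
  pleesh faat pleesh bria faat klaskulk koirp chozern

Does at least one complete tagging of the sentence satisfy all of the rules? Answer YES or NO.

Candidates per position — 1:pleesh {R,N}; 2:faat {P,D}; 3:pleesh {R,N}; 4:bria {R}; 5:faat {P,D}; 6:klaskulk {P}; 7:koirp {N,D}; 8:chozern {V}.
One satisfying assignment: R P R R D P N V.
Rule-by-rule: rule 1 ok; rule 2 ok; rule 3 ok; rule 4 ok.

YES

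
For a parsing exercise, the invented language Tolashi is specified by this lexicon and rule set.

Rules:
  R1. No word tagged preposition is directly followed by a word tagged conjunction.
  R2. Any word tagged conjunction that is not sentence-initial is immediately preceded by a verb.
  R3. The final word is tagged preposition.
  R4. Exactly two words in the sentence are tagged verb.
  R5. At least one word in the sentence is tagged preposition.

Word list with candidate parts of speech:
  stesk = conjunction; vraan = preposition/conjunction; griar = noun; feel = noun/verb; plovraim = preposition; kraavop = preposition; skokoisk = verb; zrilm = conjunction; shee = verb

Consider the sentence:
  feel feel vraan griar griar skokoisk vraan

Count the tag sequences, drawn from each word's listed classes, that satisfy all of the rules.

3

Candidates per position — 1:feel {noun,verb}; 2:feel {noun,verb}; 3:vraan {preposition,conjunction}; 4:griar {noun}; 5:griar {noun}; 6:skokoisk {verb}; 7:vraan {preposition,conjunction}.
There are 16 candidate sequences in total.
The sequences that satisfy every rule: noun verb preposition noun noun verb preposition; noun verb conjunction noun noun verb preposition; verb noun preposition noun noun verb preposition.
Count = 3.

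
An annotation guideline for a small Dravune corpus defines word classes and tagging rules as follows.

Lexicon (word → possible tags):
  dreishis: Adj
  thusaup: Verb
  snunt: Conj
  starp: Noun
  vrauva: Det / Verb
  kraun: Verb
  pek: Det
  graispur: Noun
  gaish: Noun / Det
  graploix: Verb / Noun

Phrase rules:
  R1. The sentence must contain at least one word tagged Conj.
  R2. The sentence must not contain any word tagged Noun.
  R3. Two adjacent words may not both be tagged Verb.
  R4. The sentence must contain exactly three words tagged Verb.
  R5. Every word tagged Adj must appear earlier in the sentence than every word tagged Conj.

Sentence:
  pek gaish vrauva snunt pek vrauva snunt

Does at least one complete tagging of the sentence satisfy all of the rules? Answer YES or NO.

NO

Candidates per position — 1:pek {Det}; 2:gaish {Noun,Det}; 3:vrauva {Det,Verb}; 4:snunt {Conj}; 5:pek {Det}; 6:vrauva {Det,Verb}; 7:snunt {Conj}.
Rule 4 cannot be satisfied by any choice of tags from the lexicon.
So there is no consistent tagging.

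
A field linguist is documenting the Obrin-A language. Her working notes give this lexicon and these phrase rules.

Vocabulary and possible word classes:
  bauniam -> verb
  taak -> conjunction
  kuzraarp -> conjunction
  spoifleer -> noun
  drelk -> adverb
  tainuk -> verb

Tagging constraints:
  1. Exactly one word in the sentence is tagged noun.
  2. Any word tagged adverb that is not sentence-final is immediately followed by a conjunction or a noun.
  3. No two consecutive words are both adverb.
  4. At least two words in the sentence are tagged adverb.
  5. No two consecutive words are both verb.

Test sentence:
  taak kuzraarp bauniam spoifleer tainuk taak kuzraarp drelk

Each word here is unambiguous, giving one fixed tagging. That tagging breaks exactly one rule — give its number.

Fixed tagging: conjunction conjunction verb noun verb conjunction conjunction adverb.
Applying the rules: R1 ✓, R2 ✓, R3 ✓, R4 ✗, R5 ✓.
Only rule 4 fails.

4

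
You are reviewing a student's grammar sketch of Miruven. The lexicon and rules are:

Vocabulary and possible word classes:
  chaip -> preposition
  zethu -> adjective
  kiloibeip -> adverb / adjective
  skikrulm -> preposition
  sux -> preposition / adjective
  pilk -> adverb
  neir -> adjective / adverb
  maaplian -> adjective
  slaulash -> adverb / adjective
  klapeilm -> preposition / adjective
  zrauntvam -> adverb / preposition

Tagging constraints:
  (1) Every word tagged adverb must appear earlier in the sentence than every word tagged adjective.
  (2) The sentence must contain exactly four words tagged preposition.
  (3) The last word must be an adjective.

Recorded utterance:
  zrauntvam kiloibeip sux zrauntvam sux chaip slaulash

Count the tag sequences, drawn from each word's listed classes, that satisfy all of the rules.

7

Candidates per position — 1:zrauntvam {adverb,preposition}; 2:kiloibeip {adverb,adjective}; 3:sux {preposition,adjective}; 4:zrauntvam {adverb,preposition}; 5:sux {preposition,adjective}; 6:chaip {preposition}; 7:slaulash {adverb,adjective}.
There are 64 candidate sequences in total.
Checking each against the rules leaves 7 sequences.
Count = 7.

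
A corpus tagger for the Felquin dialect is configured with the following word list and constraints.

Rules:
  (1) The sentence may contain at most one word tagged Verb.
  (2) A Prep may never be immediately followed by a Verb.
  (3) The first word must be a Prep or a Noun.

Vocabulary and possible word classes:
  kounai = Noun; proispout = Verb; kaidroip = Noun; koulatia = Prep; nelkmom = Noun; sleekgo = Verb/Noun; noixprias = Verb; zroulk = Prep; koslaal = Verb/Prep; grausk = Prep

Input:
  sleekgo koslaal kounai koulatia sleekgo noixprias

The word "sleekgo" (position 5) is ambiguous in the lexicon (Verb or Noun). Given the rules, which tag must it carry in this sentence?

Noun

Candidates per position — 1:sleekgo {Verb,Noun}; 2:koslaal {Verb,Prep}; 3:kounai {Noun}; 4:koulatia {Prep}; 5:sleekgo {Verb,Noun}; 6:noixprias {Verb}.
Word 1 cannot be Verb — rule 1 would then fail for every completion. It is Noun.
Word 2 cannot be Verb — rule 1 would then fail for every completion. It is Prep.
Word 5 cannot be Verb — rule 1 would then fail for every completion. It is Noun.
So the tagging must be: Noun Prep Noun Prep Noun Verb.
Verifying each rule — rule 1 ok; rule 2 ok; rule 3 ok.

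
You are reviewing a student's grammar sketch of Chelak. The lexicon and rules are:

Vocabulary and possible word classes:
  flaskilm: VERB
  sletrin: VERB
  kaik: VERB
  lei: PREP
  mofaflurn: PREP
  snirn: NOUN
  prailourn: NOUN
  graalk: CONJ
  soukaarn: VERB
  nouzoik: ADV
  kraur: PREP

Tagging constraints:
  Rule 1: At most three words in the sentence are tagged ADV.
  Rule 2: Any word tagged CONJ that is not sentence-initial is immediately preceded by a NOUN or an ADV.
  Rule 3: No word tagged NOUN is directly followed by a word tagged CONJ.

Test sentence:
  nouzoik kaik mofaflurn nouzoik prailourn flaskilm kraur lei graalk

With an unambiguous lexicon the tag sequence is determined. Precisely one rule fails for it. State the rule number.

2

Fixed tagging: ADV VERB PREP ADV NOUN VERB PREP PREP CONJ.
Rule check: R1 pass, R2 fail, R3 pass.
Only rule 2 fails.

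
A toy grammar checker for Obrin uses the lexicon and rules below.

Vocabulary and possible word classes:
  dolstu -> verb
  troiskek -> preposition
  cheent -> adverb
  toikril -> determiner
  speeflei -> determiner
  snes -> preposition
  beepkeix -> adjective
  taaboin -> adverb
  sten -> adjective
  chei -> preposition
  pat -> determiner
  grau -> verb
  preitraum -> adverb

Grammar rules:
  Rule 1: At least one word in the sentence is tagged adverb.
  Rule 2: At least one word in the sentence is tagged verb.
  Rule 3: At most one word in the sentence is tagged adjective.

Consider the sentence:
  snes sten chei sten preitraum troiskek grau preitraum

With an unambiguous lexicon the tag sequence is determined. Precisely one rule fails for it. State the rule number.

3

Fixed tagging: preposition adjective preposition adjective adverb preposition verb adverb.
Checking each rule: R1 ✓, R2 ✓, R3 ✗.
Only rule 3 fails.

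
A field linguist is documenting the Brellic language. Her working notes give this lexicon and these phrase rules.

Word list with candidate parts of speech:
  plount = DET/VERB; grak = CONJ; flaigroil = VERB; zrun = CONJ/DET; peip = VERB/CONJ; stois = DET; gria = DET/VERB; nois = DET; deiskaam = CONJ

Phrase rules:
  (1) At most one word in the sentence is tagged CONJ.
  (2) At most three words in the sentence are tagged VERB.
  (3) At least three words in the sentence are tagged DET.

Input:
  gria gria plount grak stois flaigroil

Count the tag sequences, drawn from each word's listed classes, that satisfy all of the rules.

4

Candidates per position — 1:gria {DET,VERB}; 2:gria {DET,VERB}; 3:plount {DET,VERB}; 4:grak {CONJ}; 5:stois {DET}; 6:flaigroil {VERB}.
There are 8 candidate sequences in total.
The sequences that satisfy every rule: DET DET DET CONJ DET VERB; DET DET VERB CONJ DET VERB; DET VERB DET CONJ DET VERB; VERB DET DET CONJ DET VERB.
Count = 4.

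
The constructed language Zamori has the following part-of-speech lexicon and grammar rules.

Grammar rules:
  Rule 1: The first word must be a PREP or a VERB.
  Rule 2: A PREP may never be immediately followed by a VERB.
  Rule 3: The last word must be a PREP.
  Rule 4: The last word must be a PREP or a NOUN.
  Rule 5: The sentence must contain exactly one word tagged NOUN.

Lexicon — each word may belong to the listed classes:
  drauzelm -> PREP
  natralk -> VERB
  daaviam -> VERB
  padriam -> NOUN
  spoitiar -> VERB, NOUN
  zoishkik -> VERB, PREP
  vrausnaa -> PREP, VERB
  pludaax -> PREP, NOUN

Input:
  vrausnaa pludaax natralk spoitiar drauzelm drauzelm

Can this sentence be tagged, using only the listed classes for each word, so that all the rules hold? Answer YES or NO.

YES

Candidates per position — 1:vrausnaa {PREP,VERB}; 2:pludaax {PREP,NOUN}; 3:natralk {VERB}; 4:spoitiar {VERB,NOUN}; 5:drauzelm {PREP}; 6:drauzelm {PREP}.
One satisfying assignment: PREP NOUN VERB VERB PREP PREP.
Rule-by-rule: rule 1 satisfied; rule 2 satisfied; rule 3 satisfied; rule 4 satisfied; rule 5 satisfied.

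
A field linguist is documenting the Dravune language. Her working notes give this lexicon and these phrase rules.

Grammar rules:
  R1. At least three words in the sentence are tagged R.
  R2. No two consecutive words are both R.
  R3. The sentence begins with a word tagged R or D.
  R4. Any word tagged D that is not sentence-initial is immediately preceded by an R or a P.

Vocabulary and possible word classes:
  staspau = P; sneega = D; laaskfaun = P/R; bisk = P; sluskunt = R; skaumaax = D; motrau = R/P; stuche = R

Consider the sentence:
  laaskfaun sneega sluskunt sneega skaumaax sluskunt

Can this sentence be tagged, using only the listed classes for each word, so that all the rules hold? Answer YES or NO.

NO

Candidates per position — 1:laaskfaun {P,R}; 2:sneega {D}; 3:sluskunt {R}; 4:sneega {D}; 5:skaumaax {D}; 6:sluskunt {R}.
Rule 4 cannot be satisfied by any choice of tags from the lexicon.
So there is no consistent tagging.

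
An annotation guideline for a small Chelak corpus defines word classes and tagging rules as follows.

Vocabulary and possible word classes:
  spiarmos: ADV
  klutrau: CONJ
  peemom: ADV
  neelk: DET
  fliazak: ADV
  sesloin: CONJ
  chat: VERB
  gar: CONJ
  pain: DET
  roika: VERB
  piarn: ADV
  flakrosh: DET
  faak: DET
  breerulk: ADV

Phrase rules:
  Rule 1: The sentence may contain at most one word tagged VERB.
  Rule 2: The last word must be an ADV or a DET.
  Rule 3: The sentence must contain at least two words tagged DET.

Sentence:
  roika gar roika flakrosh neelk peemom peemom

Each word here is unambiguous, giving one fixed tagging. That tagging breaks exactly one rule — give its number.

1

Fixed tagging: VERB CONJ VERB DET DET ADV ADV.
Applying the rules: R1 violated, R2 holds, R3 holds.
Only rule 1 fails.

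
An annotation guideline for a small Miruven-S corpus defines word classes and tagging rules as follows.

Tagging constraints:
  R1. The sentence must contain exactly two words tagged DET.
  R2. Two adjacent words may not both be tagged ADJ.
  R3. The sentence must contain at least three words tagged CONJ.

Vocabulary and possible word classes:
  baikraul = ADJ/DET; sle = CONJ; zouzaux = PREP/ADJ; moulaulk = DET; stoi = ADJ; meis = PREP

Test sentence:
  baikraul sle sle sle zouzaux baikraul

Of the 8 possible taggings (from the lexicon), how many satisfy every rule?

2

Candidates per position — 1:baikraul {ADJ,DET}; 2:sle {CONJ}; 3:sle {CONJ}; 4:sle {CONJ}; 5:zouzaux {PREP,ADJ}; 6:baikraul {ADJ,DET}.
There are 8 candidate sequences in total.
The sequences that satisfy every rule: DET CONJ CONJ CONJ PREP DET; DET CONJ CONJ CONJ ADJ DET.
Count = 2.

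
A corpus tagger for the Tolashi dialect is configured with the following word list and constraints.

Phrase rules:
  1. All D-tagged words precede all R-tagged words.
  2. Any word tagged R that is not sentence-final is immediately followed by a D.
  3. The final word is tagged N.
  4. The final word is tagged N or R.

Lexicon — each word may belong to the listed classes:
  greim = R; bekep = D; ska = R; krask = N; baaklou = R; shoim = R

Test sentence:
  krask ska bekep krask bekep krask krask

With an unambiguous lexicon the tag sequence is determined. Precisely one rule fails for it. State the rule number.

Fixed tagging: N R D N D N N.
Applying the rules: R1 violated, R2 holds, R3 holds, R4 holds.
Only rule 1 fails.

1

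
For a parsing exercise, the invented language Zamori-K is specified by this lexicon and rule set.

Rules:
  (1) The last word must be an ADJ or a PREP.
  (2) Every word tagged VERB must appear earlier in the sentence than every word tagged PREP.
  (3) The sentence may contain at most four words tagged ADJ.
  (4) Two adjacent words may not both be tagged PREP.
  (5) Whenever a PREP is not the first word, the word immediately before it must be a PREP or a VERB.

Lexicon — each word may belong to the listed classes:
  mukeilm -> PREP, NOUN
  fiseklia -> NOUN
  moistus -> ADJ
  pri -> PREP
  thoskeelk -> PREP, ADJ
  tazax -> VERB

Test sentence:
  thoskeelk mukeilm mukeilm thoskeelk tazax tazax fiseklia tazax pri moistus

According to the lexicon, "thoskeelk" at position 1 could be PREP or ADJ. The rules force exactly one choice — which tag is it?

Candidates per position — 1:thoskeelk {PREP,ADJ}; 2:mukeilm {PREP,NOUN}; 3:mukeilm {PREP,NOUN}; 4:thoskeelk {PREP,ADJ}; 5:tazax {VERB}; 6:tazax {VERB}; 7:fiseklia {NOUN}; 8:tazax {VERB}; 9:pri {PREP}; 10:moistus {ADJ}.
If word 1 were PREP, no tagging could satisfy rule 2; so word 1 is ADJ.
If word 2 were PREP, no tagging could satisfy rule 2; so word 2 is NOUN.
If word 3 were PREP, no tagging could satisfy rule 2; so word 3 is NOUN.
If word 4 were PREP, no tagging could satisfy rule 2; so word 4 is ADJ.
The only consistent sequence is: ADJ NOUN NOUN ADJ VERB VERB NOUN VERB PREP ADJ.
Checking: rule 1 holds; rule 2 holds; rule 3 holds; rule 4 holds; rule 5 holds.

ADJ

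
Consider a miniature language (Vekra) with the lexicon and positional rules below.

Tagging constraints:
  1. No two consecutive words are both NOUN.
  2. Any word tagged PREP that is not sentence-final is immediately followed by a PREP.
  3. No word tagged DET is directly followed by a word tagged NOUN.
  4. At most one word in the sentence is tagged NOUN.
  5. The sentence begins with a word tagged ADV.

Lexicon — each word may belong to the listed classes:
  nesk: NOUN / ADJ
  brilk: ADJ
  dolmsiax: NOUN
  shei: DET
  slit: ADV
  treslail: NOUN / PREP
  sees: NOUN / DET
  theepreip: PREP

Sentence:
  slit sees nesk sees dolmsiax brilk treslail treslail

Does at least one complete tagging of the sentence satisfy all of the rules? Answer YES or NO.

NO

Candidates per position — 1:slit {ADV}; 2:sees {NOUN,DET}; 3:nesk {NOUN,ADJ}; 4:sees {NOUN,DET}; 5:dolmsiax {NOUN}; 6:brilk {ADJ}; 7:treslail {NOUN,PREP}; 8:treslail {NOUN,PREP}.
Every candidate sequence violates at least one rule; no consistent tagging exists.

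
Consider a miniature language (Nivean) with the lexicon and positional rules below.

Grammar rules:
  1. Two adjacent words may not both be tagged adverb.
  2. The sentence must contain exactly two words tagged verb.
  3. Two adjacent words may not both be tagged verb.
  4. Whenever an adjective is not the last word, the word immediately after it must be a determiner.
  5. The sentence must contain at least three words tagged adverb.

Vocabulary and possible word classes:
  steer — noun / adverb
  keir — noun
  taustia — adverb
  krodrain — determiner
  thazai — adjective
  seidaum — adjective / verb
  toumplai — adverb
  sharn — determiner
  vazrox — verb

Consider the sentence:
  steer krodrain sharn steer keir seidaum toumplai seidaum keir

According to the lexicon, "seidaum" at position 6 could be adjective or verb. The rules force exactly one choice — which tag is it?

Candidates per position — 1:steer {noun,adverb}; 2:krodrain {determiner}; 3:sharn {determiner}; 4:steer {noun,adverb}; 5:keir {noun}; 6:seidaum {adjective,verb}; 7:toumplai {adverb}; 8:seidaum {adjective,verb}; 9:keir {noun}.
Word 1 cannot be noun — rule 5 would then fail for every completion. It is adverb.
Word 4 cannot be noun — rule 5 would then fail for every completion. It is adverb.
Word 6 cannot be adjective — rule 2 would then fail for every completion. It is verb.
Word 8 cannot be adjective — rule 2 would then fail for every completion. It is verb.
So the tagging must be: adverb determiner determiner adverb noun verb adverb verb noun.
Rule-by-rule: rule 1 ✓; rule 2 ✓; rule 3 ✓; rule 4 ✓; rule 5 ✓.

verb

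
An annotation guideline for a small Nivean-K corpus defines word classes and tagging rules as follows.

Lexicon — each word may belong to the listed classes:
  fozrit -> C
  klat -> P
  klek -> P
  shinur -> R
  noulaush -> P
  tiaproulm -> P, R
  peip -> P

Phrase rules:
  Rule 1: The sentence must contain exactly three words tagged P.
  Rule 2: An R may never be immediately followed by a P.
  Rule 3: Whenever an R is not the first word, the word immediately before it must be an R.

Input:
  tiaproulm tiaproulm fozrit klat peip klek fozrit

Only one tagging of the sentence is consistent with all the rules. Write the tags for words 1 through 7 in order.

Candidates per position — 1:tiaproulm {P,R}; 2:tiaproulm {P,R}; 3:fozrit {C}; 4:klat {P}; 5:peip {P}; 6:klek {P}; 7:fozrit {C}.
Position 1: tagging it P would leave rule 1 unsatisfiable, so it must be R.
Position 2: tagging it P would leave rule 1 unsatisfiable, so it must be R.
The unique satisfying tagging is: R R C P P P C.
Rule-by-rule: rule 1 ✓; rule 2 ✓; rule 3 ✓.

R R C P P P C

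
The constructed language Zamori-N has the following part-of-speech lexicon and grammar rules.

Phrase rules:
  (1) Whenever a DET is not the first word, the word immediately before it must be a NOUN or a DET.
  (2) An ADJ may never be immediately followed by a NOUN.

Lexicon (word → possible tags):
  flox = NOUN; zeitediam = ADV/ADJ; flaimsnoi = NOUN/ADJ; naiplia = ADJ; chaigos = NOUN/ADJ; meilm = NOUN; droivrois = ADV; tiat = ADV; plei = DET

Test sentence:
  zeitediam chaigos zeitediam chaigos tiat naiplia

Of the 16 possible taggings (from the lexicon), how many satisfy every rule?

Candidates per position — 1:zeitediam {ADV,ADJ}; 2:chaigos {NOUN,ADJ}; 3:zeitediam {ADV,ADJ}; 4:chaigos {NOUN,ADJ}; 5:tiat {ADV}; 6:naiplia {ADJ}.
There are 16 candidate sequences in total.
Checking each against the rules leaves 9 sequences.
Count = 9.

9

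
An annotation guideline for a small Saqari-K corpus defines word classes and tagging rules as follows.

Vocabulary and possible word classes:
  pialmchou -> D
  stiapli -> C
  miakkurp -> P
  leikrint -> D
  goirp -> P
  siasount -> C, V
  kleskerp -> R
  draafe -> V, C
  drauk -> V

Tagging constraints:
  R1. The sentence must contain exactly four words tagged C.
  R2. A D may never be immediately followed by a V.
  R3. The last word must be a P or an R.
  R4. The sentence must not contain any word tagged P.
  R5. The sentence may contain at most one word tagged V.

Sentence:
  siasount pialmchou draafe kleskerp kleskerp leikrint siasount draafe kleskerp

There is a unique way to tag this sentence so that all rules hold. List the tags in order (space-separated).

C D C R R D C C R

Candidates per position — 1:siasount {C,V}; 2:pialmchou {D}; 3:draafe {V,C}; 4:kleskerp {R}; 5:kleskerp {R}; 6:leikrint {D}; 7:siasount {C,V}; 8:draafe {V,C}; 9:kleskerp {R}.
At position 1, choosing V makes rule 1 impossible to satisfy; hence C.
At position 3, choosing V makes rule 1 impossible to satisfy; hence C.
At position 7, choosing V makes rule 1 impossible to satisfy; hence C.
At position 8, choosing V makes rule 1 impossible to satisfy; hence C.
So the tagging must be: C D C R R D C C R.
Verifying each rule — rule 1 ok; rule 2 ok; rule 3 ok; rule 4 ok; rule 5 ok.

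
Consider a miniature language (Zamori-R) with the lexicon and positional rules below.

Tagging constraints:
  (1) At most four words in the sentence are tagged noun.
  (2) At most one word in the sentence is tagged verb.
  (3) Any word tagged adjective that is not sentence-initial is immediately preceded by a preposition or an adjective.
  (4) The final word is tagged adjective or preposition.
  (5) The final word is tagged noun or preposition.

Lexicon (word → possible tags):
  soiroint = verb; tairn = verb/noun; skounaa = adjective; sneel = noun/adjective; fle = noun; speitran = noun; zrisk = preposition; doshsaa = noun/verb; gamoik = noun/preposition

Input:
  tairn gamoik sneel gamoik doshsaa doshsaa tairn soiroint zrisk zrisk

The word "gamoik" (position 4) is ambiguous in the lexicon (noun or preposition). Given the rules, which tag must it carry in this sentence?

preposition

Candidates per position — 1:tairn {verb,noun}; 2:gamoik {noun,preposition}; 3:sneel {noun,adjective}; 4:gamoik {noun,preposition}; 5:doshsaa {noun,verb}; 6:doshsaa {noun,verb}; 7:tairn {verb,noun}; 8:soiroint {verb}; 9:zrisk {preposition}; 10:zrisk {preposition}.
At position 1, choosing verb makes rule 2 impossible to satisfy; hence noun.
At position 5, choosing verb makes rule 2 impossible to satisfy; hence noun.
At position 6, choosing verb makes rule 2 impossible to satisfy; hence noun.
At position 7, choosing verb makes rule 2 impossible to satisfy; hence noun.
At position 2, choosing noun makes rule 1 impossible to satisfy; hence preposition.
At position 3, choosing noun makes rule 1 impossible to satisfy; hence adjective.
At position 4, choosing noun makes rule 1 impossible to satisfy; hence preposition.
That leaves exactly one tagging: noun preposition adjective preposition noun noun noun verb preposition preposition.
Check: rule 1 ✓; rule 2 ✓; rule 3 ✓; rule 4 ✓; rule 5 ✓.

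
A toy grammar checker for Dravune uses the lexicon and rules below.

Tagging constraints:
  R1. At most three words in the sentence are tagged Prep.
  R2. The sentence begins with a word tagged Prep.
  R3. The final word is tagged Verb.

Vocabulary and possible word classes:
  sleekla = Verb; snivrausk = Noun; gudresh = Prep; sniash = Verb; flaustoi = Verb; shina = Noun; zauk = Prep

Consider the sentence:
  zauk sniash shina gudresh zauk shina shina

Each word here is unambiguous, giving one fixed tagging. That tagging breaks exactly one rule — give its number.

3

Fixed tagging: Prep Verb Noun Prep Prep Noun Noun.
Rule check: R1 ✓, R2 ✓, R3 ✗.
Only rule 3 fails.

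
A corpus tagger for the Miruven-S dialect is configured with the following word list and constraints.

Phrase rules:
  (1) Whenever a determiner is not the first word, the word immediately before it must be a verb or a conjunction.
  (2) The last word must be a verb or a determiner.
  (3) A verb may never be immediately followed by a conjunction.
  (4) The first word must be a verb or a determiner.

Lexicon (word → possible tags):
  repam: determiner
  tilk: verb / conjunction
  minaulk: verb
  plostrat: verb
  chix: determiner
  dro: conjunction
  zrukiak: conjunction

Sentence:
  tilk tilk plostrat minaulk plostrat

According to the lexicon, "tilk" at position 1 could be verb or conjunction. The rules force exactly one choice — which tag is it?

Candidates per position — 1:tilk {verb,conjunction}; 2:tilk {verb,conjunction}; 3:plostrat {verb}; 4:minaulk {verb}; 5:plostrat {verb}.
Word 1 cannot be conjunction — rule 4 would then fail for every completion. It is verb.
Word 2 cannot be conjunction — rule 3 would then fail for every completion. It is verb.
So the tagging must be: verb verb verb verb verb.
Verifying each rule — rule 1 ✓; rule 2 ✓; rule 3 ✓; rule 4 ✓.

verb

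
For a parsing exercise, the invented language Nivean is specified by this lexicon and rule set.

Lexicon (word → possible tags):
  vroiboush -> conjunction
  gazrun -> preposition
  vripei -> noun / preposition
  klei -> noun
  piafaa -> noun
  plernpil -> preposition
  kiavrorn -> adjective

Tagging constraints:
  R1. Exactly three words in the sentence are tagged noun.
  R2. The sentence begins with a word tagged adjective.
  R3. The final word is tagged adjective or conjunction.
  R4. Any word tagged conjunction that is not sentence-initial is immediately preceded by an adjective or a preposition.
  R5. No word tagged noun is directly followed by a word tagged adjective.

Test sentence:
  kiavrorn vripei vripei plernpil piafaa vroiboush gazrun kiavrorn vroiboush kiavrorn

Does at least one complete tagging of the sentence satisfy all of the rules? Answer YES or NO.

Candidates per position — 1:kiavrorn {adjective}; 2:vripei {noun,preposition}; 3:vripei {noun,preposition}; 4:plernpil {preposition}; 5:piafaa {noun}; 6:vroiboush {conjunction}; 7:gazrun {preposition}; 8:kiavrorn {adjective}; 9:vroiboush {conjunction}; 10:kiavrorn {adjective}.
Rule 4 cannot be satisfied by any choice of tags from the lexicon.
So there is no consistent tagging.

NO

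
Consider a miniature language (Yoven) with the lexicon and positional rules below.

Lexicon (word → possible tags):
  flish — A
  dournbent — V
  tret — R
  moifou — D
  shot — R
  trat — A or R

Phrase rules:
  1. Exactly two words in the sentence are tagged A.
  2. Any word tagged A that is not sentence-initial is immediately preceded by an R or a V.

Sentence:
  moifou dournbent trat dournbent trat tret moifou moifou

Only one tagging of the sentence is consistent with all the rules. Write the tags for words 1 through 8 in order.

Candidates per position — 1:moifou {D}; 2:dournbent {V}; 3:trat {A,R}; 4:dournbent {V}; 5:trat {A,R}; 6:tret {R}; 7:moifou {D}; 8:moifou {D}.
Position 3: R is ruled out by rule 1; that leaves A.
Position 5: R is ruled out by rule 1; that leaves A.
The unique satisfying tagging is: D V A V A R D D.
Checking: rule 1 ok; rule 2 ok.

D V A V A R D D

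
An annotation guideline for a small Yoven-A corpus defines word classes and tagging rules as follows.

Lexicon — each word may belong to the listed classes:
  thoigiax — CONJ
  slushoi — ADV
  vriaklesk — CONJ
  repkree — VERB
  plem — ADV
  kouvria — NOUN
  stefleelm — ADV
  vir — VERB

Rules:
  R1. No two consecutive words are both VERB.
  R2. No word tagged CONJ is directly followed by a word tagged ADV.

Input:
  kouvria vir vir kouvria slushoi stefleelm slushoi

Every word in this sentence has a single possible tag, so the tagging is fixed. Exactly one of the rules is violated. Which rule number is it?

Fixed tagging: NOUN VERB VERB NOUN ADV ADV ADV.
Rule check: R1 ✗, R2 ✓.
Only rule 1 fails.

1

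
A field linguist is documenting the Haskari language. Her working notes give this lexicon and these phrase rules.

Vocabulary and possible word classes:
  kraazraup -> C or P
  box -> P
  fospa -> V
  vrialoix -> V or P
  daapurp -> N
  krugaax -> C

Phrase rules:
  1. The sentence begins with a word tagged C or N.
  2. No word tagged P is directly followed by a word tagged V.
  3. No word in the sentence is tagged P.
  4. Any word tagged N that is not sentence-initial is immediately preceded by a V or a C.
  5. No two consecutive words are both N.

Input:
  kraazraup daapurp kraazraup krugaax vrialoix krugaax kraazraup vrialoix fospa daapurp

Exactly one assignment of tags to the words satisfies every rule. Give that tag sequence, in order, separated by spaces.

Candidates per position — 1:kraazraup {C,P}; 2:daapurp {N}; 3:kraazraup {C,P}; 4:krugaax {C}; 5:vrialoix {V,P}; 6:krugaax {C}; 7:kraazraup {C,P}; 8:vrialoix {V,P}; 9:fospa {V}; 10:daapurp {N}.
At position 1, choosing P makes rule 1 impossible to satisfy; hence C.
At position 3, choosing P makes rule 3 impossible to satisfy; hence C.
At position 5, choosing P makes rule 3 impossible to satisfy; hence V.
At position 7, choosing P makes rule 2 impossible to satisfy; hence C.
At position 8, choosing P makes rule 2 impossible to satisfy; hence V.
So the tagging must be: C N C C V C C V V N.
Check: rule 1 ✓; rule 2 ✓; rule 3 ✓; rule 4 ✓; rule 5 ✓.

C N C C V C C V V N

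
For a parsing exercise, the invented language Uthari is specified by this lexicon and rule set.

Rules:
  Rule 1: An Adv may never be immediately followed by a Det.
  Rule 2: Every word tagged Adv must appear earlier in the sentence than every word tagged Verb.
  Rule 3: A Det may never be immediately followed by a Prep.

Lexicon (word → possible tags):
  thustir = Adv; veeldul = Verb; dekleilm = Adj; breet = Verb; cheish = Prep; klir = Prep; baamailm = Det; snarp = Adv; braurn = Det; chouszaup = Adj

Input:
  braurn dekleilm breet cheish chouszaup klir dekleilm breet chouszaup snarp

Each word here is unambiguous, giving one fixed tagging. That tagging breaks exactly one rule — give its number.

2

Fixed tagging: Det Adj Verb Prep Adj Prep Adj Verb Adj Adv.
Checking each rule: R1 ok, R2 fails, R3 ok.
Only rule 2 fails.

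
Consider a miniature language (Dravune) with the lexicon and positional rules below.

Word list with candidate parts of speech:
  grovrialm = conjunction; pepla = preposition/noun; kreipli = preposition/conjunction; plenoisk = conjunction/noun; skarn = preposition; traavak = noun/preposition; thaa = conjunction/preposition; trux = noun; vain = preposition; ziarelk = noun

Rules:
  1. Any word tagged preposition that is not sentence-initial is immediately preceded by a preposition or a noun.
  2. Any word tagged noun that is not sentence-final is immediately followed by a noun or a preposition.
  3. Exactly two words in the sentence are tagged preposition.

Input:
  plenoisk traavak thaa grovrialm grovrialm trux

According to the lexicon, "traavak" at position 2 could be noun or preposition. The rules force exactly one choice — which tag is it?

Candidates per position — 1:plenoisk {conjunction,noun}; 2:traavak {noun,preposition}; 3:thaa {conjunction,preposition}; 4:grovrialm {conjunction}; 5:grovrialm {conjunction}; 6:trux {noun}.
Position 2: noun is ruled out by rule 3; that leaves preposition.
Position 3: conjunction is ruled out by rule 3; that leaves preposition.
Position 1: conjunction is ruled out by rule 1; that leaves noun.
That leaves exactly one tagging: noun preposition preposition conjunction conjunction noun.
Check: rule 1 holds; rule 2 holds; rule 3 holds.

preposition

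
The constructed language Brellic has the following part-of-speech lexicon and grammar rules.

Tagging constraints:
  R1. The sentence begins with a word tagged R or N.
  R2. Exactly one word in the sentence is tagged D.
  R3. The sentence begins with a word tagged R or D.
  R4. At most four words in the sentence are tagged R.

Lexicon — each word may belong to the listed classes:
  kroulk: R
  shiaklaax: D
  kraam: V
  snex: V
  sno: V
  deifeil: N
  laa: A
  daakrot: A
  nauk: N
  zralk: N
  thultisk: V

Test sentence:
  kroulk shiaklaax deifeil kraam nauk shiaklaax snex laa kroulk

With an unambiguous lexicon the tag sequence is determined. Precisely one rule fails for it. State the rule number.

Fixed tagging: R D N V N D V A R.
Applying the rules: R1 ok, R2 fails, R3 ok, R4 ok.
Only rule 2 fails.

2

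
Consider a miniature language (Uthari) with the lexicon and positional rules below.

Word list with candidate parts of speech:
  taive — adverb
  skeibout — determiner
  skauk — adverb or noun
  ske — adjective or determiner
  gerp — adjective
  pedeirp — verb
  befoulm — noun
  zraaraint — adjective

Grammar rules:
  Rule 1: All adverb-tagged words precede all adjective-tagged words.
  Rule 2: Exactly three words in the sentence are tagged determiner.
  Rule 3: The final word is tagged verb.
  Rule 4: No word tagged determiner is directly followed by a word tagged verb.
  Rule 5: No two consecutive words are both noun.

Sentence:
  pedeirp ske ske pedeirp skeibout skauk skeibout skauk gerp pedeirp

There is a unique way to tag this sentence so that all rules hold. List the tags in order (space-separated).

Candidates per position — 1:pedeirp {verb}; 2:ske {adjective,determiner}; 3:ske {adjective,determiner}; 4:pedeirp {verb}; 5:skeibout {determiner}; 6:skauk {adverb,noun}; 7:skeibout {determiner}; 8:skauk {adverb,noun}; 9:gerp {adjective}; 10:pedeirp {verb}.
At position 3, choosing determiner makes rule 4 impossible to satisfy; hence adjective.
At position 6, choosing adverb makes rule 1 impossible to satisfy; hence noun.
At position 8, choosing adverb makes rule 1 impossible to satisfy; hence noun.
At position 2, choosing adjective makes rule 2 impossible to satisfy; hence determiner.
The only consistent sequence is: verb determiner adjective verb determiner noun determiner noun adjective verb.
Verifying each rule — rule 1 satisfied; rule 2 satisfied; rule 3 satisfied; rule 4 satisfied; rule 5 satisfied.

verb determiner adjective verb determiner noun determiner noun adjective verb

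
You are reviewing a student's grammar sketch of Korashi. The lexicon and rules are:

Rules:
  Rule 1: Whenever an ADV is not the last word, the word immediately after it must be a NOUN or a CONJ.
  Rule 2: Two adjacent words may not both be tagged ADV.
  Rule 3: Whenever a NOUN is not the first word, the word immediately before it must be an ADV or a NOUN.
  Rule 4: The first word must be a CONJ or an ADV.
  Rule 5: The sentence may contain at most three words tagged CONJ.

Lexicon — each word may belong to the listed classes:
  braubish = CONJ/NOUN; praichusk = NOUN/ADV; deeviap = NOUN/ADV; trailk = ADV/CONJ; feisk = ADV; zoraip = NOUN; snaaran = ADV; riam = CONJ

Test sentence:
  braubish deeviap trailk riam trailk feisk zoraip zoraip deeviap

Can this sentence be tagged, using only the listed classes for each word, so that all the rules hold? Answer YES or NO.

NO

Candidates per position — 1:braubish {CONJ,NOUN}; 2:deeviap {NOUN,ADV}; 3:trailk {ADV,CONJ}; 4:riam {CONJ}; 5:trailk {ADV,CONJ}; 6:feisk {ADV}; 7:zoraip {NOUN}; 8:zoraip {NOUN}; 9:deeviap {NOUN,ADV}.
Every candidate sequence violates at least one rule; no consistent tagging exists.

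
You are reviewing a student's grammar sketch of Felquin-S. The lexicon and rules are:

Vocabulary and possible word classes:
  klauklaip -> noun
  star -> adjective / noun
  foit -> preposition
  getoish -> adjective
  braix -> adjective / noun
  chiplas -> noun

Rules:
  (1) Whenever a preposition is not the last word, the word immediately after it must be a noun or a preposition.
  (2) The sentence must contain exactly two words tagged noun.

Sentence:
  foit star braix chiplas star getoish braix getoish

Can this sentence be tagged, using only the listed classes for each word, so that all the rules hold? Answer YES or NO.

YES

Candidates per position — 1:foit {preposition}; 2:star {adjective,noun}; 3:braix {adjective,noun}; 4:chiplas {noun}; 5:star {adjective,noun}; 6:getoish {adjective}; 7:braix {adjective,noun}; 8:getoish {adjective}.
One satisfying assignment: preposition noun adjective noun adjective adjective adjective adjective.
Check: rule 1 satisfied; rule 2 satisfied.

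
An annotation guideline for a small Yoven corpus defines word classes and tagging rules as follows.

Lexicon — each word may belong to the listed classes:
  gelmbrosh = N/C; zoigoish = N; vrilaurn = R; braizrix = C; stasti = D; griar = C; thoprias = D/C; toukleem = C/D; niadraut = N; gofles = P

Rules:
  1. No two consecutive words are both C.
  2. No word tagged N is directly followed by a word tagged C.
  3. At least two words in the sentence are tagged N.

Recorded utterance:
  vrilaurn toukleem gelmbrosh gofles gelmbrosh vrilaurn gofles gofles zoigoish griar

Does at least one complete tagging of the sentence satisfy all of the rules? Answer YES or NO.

Candidates per position — 1:vrilaurn {R}; 2:toukleem {C,D}; 3:gelmbrosh {N,C}; 4:gofles {P}; 5:gelmbrosh {N,C}; 6:vrilaurn {R}; 7:gofles {P}; 8:gofles {P}; 9:zoigoish {N}; 10:griar {C}.
Rule 2 cannot be satisfied by any choice of tags from the lexicon.
So there is no consistent tagging.

NO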